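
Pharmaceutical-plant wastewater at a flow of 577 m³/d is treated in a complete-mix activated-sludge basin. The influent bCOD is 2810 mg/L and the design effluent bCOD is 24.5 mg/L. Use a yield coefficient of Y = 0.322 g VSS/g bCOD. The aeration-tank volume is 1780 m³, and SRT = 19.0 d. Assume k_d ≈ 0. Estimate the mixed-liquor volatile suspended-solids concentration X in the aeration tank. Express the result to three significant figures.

X ≈ 5520 mg/L

From V·X = Y·Q·(S₀ − S)·θ_c (decay neglected): X = 0.322 × 577 × (2810 − 24.5) × 19.0 / 1780 = 5524 mg/L.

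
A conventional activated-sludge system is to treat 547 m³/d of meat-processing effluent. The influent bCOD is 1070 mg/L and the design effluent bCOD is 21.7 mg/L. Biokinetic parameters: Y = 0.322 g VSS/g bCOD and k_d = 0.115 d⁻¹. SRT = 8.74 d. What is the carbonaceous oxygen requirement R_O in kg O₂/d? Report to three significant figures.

R_O ≈ 443 kg O₂/d

Correct the yield for decay: Y_obs = Y/(1 + k_d θ_c) = 0.322 / (1 + 0.115 × 8.74) = 0.322 / 2.005 = 0.1606.
Q·(S₀ − S) = 547 × (1070 − 21.7) × 10⁻³ = 573.4 kg/d removed.
Net sludge production P_X = 0.1606 × 573.4 = 92.09 kg VSS/d.
R_O = Q·(S₀ − S) − 1.42·P_X = 573.4 − 1.42 × 92.09 = 442.7 kg O₂/d.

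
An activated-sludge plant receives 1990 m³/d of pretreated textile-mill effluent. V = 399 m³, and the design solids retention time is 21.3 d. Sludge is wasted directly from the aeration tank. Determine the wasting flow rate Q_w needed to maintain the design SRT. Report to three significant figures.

With mixed-liquor wasting, θ_c = V/Q_w, so Q_w = V/θ_c = 399.0/21.3 = 18.73 m³/d.

Q_w ≈ 18.7 m³/d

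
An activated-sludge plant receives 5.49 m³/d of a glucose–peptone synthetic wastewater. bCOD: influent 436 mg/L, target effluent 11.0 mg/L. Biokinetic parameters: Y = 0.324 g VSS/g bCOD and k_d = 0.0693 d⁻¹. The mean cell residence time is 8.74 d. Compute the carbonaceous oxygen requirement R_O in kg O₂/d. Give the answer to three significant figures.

Observed yield with endogenous decay: Y_obs = Y / (1 + k_d·θ_c) = 0.324 / (1 + 0.0693 × 8.74) = 0.324 / 1.606 = 0.2018 g VSS/g bCOD.
Substrate removed = Q·(S₀ − S) = 5.49 m³/d × (436 − 11.0) g/m³ = 2.33×10^3 g/d = 2.333 kg/d.
Biomass synthesised: P_X = Y_obs × 2.333 = 0.4708 kg VSS/d.
Carbonaceous O₂ demand = substrate oxidised − cell-mass equivalent = 2.333 − 1.42 × 0.4708 = 1.665 kg O₂/d.

R_O ≈ 1.66 kg O₂/d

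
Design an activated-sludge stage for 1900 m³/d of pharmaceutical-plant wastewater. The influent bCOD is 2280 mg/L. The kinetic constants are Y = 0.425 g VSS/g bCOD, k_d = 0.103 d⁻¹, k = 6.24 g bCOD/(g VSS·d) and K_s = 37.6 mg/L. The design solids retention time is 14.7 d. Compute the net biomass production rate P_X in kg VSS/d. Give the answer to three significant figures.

For a completely mixed reactor with recycle the Lawrence–McCarty relation gives S = K_s·(1 + k_d·θ_c) / [θ_c·(Y·k − k_d) − 1] = 37.6 × (1 + 0.103 × 14.7) / [14.7 × (0.425 × 6.24 − 0.103) − 1] = 94.53 / 36.47 = 2.592 mg/L.
Observed yield with endogenous decay: Y_obs = Y / (1 + k_d·θ_c) = 0.425 / (1 + 0.103 × 14.7) = 0.425 / 2.514 = 0.1690 g VSS/g bCOD.
ΔS = 2280 − 2.59 = 2277 mg/L, so the substrate removal rate is 1900 × 2277/1000 = 4327 kg bCOD/d.
P_X = Y_obs · Q(S₀ − S) = 0.1690 × 4327 = 731.5 kg VSS/d.

P_X ≈ 731 kg VSS/d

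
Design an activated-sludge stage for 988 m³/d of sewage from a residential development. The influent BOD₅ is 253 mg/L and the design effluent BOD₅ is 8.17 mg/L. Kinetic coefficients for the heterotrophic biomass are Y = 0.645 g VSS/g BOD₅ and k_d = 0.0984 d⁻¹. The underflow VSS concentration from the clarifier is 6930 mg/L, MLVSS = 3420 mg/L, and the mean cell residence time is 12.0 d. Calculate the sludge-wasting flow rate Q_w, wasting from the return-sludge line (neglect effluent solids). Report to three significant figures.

Q_w ≈ 10.3 m³/d

Rearranging the biomass balance for a CMAS with decay, V = Y·Q·ΔS·θ_c / [X·(1+k_d θ_c)] = 0.645 × 988 × (253 − 8.17) × 12.0 / [3420 × (1 + 0.0984 × 12.0)] = 1.87×10^6 / 7458 = 251.0 m³.
θ_c = V·X/(Q_w·X_r) when wasting from the recycle, so Q_w = V·X/(θ_c·X_r) = 251.0 × 3420 / (12.0 × 6930) = 10.32 m³/d.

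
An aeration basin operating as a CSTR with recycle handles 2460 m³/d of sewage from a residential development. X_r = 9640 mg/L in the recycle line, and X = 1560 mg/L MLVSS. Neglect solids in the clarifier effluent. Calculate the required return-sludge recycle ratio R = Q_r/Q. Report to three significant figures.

R ≈ 0.193

R = Q_r/Q = X/(X_r − X) = 1560 / (9640 − 1560) = 0.1931.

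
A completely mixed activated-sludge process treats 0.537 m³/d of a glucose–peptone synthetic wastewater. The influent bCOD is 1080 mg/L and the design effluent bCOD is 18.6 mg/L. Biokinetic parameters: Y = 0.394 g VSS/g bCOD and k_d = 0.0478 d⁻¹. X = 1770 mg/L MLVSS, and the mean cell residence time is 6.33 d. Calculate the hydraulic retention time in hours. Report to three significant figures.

From the SRT design equation V = Y Q (S₀−S) θ_c / [X (1 + k_d θ_c)] = 0.394 × 0.537 × (1080 − 18.6) × 6.33 / [1770 × (1 + 0.0478 × 6.33)] = 1.42×10^3 / 2306 = 0.6166 m³.
HRT = V/Q = 0.6166 m³ / 0.537 m³·d⁻¹ = 1.148 d × 24 = 27.56 h.

τ ≈ 27.6 h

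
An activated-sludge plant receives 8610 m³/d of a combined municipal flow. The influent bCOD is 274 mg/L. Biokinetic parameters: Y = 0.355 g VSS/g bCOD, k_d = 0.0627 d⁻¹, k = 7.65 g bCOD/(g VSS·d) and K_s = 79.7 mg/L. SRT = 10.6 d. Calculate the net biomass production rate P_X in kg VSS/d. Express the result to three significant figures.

P_X ≈ 494 kg VSS/d

For a completely mixed reactor with recycle the Lawrence–McCarty relation gives S = K_s·(1 + k_d·θ_c) / [θ_c·(Y·k − k_d) − 1] = 79.7 × (1 + 0.0627 × 10.6) / [10.6 × (0.355 × 7.65 − 0.0627) − 1] = 132.7 / 27.12 = 4.892 mg/L.
Correct the yield for decay: Y_obs = Y/(1 + k_d θ_c) = 0.355 / (1 + 0.0627 × 10.6) = 0.355 / 1.665 = 0.2133.
ΔS = 274 − 4.89 = 269.1 mg/L, so the substrate removal rate is 8610 × 269.1/1000 = 2317 kg bCOD/d.
Biomass produced: P_X = Y_obs·Q·ΔS = 0.2133 × 2317 ≈ 494.1 kg VSS/d.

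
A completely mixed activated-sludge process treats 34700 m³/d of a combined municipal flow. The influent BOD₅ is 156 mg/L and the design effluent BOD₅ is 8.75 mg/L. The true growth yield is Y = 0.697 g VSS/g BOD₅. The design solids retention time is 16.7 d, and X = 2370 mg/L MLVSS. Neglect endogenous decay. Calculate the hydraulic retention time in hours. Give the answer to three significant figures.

τ ≈ 17.4 h

V·X = Y·Q·ΔS·θ_c gives V = 0.697 × 34700 × (156 − 8.75) × 16.7 / 2370 = 25095 m³.
τ = V/Q = 25095/34700 = 0.7232 d, or 17.36 h.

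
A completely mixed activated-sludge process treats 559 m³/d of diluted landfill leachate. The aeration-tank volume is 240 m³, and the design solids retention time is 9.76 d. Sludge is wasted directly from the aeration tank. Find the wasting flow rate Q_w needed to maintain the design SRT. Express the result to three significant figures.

Q_w ≈ 24.6 m³/d

With mixed-liquor wasting, θ_c = V/Q_w, so Q_w = V/θ_c = 240.0/9.76 = 24.59 m³/d.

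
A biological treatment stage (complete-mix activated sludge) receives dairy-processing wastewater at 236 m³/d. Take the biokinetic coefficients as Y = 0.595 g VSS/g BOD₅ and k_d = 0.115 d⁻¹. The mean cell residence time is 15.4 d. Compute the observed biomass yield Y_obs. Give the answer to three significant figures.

The observed yield is Y_obs = Y/(1 + k_d·θ_c) = 0.595 / (1 + 0.115 × 15.4) = 0.595 / 2.771 = 0.2147 g VSS per g BOD₅ removed.

Y_obs ≈ 0.215 g VSS/g BOD₅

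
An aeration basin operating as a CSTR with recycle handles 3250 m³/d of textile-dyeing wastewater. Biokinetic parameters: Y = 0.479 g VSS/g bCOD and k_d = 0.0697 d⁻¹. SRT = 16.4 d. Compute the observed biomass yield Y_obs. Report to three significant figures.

Observed yield with endogenous decay: Y_obs = Y / (1 + k_d·θ_c) = 0.479 / (1 + 0.0697 × 16.4) = 0.479 / 2.143 = 0.2235 g VSS/g bCOD.

Y_obs ≈ 0.224 g VSS/g bCOD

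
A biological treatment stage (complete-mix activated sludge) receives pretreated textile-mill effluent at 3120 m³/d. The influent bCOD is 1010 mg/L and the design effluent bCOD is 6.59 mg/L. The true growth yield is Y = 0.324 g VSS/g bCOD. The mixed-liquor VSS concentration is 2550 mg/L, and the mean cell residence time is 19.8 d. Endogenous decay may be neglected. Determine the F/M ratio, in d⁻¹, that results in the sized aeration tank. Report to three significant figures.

F/M ≈ 0.157 d⁻¹

V·X = Y·Q·ΔS·θ_c gives V = 0.324 × 3120 × (1010 − 6.59) × 19.8 / 2550 = 7876 m³.
F/M = applied load / biomass = Q·S₀/(V·X) = 3120 × 1010 / (7876 × 2550) = 0.1569 d⁻¹.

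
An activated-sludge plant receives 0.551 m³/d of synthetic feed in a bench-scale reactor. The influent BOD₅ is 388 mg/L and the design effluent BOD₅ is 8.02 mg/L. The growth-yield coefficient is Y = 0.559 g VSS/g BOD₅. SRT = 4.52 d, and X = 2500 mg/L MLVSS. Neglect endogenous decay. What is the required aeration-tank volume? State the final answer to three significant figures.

V ≈ 0.212 m³

Biomass mass balance (decay neglected): V·X = Y·Q·(S₀ − S)·θ_c, so V = 0.559 × 0.551 × (388 − 8.02) × 4.52 / 2500 = 0.2116 m³.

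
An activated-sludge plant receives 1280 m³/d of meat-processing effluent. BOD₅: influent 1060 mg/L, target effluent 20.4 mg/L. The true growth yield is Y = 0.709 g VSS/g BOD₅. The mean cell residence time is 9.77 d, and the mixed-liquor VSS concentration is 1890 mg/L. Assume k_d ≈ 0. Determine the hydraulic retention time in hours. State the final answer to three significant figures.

Biomass mass balance (decay neglected): V·X = Y·Q·(S₀ − S)·θ_c, so V = 0.709 × 1280 × (1060 − 20.4) × 9.77 / 1890 = 4877 m³.
HRT = V/Q = 4877 m³ / 1280 m³·d⁻¹ = 3.810 d × 24 = 91.44 h.

τ ≈ 91.4 h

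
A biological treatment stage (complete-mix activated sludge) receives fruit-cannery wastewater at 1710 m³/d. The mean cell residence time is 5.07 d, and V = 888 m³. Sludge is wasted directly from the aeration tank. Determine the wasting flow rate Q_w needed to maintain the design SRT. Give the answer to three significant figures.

Q_w ≈ 175 m³/d

With mixed-liquor wasting, θ_c = V/Q_w, so Q_w = V/θ_c = 888.0/5.07 = 175.1 m³/d.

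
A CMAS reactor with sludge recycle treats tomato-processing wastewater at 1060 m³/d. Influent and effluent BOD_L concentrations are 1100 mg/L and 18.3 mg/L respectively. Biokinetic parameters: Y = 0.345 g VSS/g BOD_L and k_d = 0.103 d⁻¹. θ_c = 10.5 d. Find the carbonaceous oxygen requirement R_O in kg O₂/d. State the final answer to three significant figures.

R_O ≈ 877 kg O₂/d

Observed yield with endogenous decay: Y_obs = Y / (1 + k_d·θ_c) = 0.345 / (1 + 0.103 × 10.5) = 0.345 / 2.082 = 0.1657 g VSS/g BOD_L.
ΔS = 1100 − 18.3 = 1082 mg/L, so the substrate removal rate is 1060 × 1082/1000 = 1147 kg BOD_L/d.
P_X = Y_obs·Q·(S₀ − S) = 0.1657 × 1147 = 190.0 kg VSS/d.
Carbonaceous O₂ demand = substrate oxidised − cell-mass equivalent = 1147 − 1.42 × 190.0 = 876.7 kg O₂/d.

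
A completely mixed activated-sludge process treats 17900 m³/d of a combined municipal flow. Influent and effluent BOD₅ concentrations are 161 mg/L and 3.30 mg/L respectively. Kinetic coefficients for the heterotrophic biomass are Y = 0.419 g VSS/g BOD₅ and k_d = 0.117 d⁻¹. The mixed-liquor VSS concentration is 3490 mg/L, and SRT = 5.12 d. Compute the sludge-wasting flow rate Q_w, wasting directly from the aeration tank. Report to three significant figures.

From the SRT design equation V = Y Q (S₀−S) θ_c / [X (1 + k_d θ_c)] = 0.419 × 17900 × (161 − 3.30) × 5.12 / [3490 × (1 + 0.117 × 5.12)] = 6.06×10^6 / 5581 = 1085 m³.
For wasting at MLVSS concentration, Q_w = V/θ_c = 1085/5.12 = 211.9 m³/d.

Q_w ≈ 212 m³/d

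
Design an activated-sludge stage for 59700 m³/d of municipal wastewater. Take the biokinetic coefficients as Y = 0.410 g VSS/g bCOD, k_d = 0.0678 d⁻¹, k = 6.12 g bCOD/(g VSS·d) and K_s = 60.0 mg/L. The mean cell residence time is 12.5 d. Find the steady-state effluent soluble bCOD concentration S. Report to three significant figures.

From the Monod/SRT balance for a CMAS, S = K_s·(1+k_d θ_c)/[θ_c·(Y k − k_d) − 1] = 60.0 × (1 + 0.0678 × 12.5) / [12.5 × (0.410 × 6.12 − 0.0678) − 1] = 110.9 / 29.52 = 3.755 mg/L.

S ≈ 3.76 mg/L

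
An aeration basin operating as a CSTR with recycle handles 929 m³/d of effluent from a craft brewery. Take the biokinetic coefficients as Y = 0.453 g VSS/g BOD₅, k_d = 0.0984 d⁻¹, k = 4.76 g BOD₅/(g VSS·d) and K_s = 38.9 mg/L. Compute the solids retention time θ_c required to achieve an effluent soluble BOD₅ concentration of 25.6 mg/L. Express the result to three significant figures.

At the target effluent, Y k S/(K_s+S) = 0.453×4.76×25.6/64.50 = 0.8558 d⁻¹.
θ_c = 1/(μ − k_d) = 1/(0.8558 − 0.0984) = 1/0.7574 = 1.320 d.

θ_c ≈ 1.32 d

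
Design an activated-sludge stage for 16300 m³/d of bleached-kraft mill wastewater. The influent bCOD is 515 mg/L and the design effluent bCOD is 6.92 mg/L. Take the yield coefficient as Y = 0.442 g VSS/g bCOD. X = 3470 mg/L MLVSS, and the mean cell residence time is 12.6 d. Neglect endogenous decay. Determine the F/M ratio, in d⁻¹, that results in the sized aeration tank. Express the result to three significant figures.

F/M ≈ 0.182 d⁻¹

V·X = Y·Q·ΔS·θ_c gives V = 0.442 × 16300 × (515 − 6.92) × 12.6 / 3470 = 13292 m³.
Food-to-microorganism ratio F/M = Q S₀ / (V X) = 16300 × 515 / (13292 × 3470) = 0.1820 d⁻¹.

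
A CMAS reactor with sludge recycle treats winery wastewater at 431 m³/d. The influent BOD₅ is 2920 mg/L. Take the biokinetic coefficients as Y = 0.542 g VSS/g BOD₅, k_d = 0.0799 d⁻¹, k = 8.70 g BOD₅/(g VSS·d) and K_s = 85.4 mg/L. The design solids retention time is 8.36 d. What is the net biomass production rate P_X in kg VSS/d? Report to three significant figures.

For a completely mixed reactor with recycle the Lawrence–McCarty relation gives S = K_s·(1 + k_d·θ_c) / [θ_c·(Y·k − k_d) − 1] = 85.4 × (1 + 0.0799 × 8.36) / [8.36 × (0.542 × 8.70 − 0.0799) − 1] = 142.4 / 37.75 = 3.773 mg/L.
Observed yield with endogenous decay: Y_obs = Y / (1 + k_d·θ_c) = 0.542 / (1 + 0.0799 × 8.36) = 0.542 / 1.668 = 0.3249 g VSS/g BOD₅.
Q·(S₀ − S) = 431 × (2920 − 3.77) × 10⁻³ = 1257 kg/d removed.
So the net sludge growth is P_X = 0.3249 × 1257 = 408.4 kg VSS/d.

P_X ≈ 408 kg VSS/d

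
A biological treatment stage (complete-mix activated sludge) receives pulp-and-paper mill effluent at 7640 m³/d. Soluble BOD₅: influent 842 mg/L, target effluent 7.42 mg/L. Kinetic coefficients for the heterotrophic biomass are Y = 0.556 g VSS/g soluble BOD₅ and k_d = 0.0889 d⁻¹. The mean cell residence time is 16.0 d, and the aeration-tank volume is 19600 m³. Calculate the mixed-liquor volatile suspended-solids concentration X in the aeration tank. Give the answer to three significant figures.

Solving the biomass balance for X: X = Y Q (S₀−S) θ_c / [V (1+k_d θ_c)] = 0.556 × 7640 × (842 − 7.42) × 16.0 / [19600 × (1 + 0.0889 × 16.0)] = 1195 mg/L.

X ≈ 1190 mg/L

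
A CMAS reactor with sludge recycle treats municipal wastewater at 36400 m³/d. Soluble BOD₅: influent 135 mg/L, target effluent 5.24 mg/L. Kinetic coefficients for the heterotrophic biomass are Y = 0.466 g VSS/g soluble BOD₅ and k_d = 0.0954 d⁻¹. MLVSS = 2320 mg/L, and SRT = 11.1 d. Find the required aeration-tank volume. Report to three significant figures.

V ≈ 5110 m³

Rearranging the biomass balance for a CMAS with decay, V = Y·Q·ΔS·θ_c / [X·(1+k_d θ_c)] = 0.466 × 36400 × (135 − 5.24) × 11.1 / [2320 × (1 + 0.0954 × 11.1)] = 2.44×10^7 / 4777 = 5115 m³.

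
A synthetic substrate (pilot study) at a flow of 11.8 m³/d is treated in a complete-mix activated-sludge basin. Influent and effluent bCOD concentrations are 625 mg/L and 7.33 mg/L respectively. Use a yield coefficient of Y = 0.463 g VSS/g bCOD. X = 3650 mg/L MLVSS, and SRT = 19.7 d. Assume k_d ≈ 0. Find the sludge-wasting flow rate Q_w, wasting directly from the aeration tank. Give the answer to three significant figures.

Q_w ≈ 0.925 m³/d

Biomass mass balance (decay neglected): V·X = Y·Q·(S₀ − S)·θ_c, so V = 0.463 × 11.8 × (625 − 7.33) × 19.7 / 3650 = 18.21 m³.
With mixed-liquor wasting, θ_c = V/Q_w, so Q_w = V/θ_c = 18.21/19.7 = 0.9245 m³/d.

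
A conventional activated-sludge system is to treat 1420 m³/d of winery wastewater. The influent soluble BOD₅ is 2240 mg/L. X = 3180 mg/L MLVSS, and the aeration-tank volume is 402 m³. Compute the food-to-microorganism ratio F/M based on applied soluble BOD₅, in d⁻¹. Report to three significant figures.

F/M ≈ 2.49 d⁻¹

Food-to-microorganism ratio F/M = Q S₀ / (V X) = 1420 × 2240 / (402.0 × 3180) = 2.488 d⁻¹.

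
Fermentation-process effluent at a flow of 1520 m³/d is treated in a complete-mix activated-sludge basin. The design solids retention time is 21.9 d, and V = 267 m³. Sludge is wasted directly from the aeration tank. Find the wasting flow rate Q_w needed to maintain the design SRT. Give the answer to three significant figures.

Q_w ≈ 12.2 m³/d

For wasting at MLVSS concentration, Q_w = V/θ_c = 267.0/21.9 = 12.19 m³/d.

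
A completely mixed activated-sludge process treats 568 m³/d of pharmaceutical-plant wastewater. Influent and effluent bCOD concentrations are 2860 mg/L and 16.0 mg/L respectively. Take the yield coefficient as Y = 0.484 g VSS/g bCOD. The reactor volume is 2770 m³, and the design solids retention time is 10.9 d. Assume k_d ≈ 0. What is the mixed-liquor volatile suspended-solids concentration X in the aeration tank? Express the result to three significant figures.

X ≈ 3080 mg/L

From V·X = Y·Q·(S₀ − S)·θ_c (decay neglected): X = 0.484 × 568 × (2860 − 16.0) × 10.9 / 2770 = 3077 mg/L.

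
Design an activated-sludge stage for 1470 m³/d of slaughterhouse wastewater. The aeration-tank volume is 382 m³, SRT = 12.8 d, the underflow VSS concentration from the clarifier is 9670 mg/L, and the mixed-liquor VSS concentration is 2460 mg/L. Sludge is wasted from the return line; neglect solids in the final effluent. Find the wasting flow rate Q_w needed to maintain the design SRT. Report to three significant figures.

θ_c = V·X/(Q_w·X_r) when wasting from the recycle, so Q_w = V·X/(θ_c·X_r) = 382.0 × 2460 / (12.8 × 9670) = 7.592 m³/d.

Q_w ≈ 7.59 m³/d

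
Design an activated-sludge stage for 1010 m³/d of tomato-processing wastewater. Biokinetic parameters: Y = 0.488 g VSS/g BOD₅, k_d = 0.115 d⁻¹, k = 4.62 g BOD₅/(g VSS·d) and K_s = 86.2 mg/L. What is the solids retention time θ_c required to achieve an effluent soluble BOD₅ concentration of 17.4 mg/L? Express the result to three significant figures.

From 1/θ_c = Y·k·S/(K_s + S) − k_d: Y·k·S/(K_s+S) = 0.488 × 4.62 × 17.4 / (86.2 + 17.4) = 0.3787 d⁻¹.
1/θ_c = 0.3787 − 0.115 = 0.2637 d⁻¹, so θ_c = 3.793 d.

θ_c ≈ 3.79 d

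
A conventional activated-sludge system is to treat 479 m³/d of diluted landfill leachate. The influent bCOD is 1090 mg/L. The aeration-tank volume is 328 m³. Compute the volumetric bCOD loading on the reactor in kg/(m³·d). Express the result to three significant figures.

Applied bCOD load per unit volume = Q·S₀/V = (479 × 1090/1000)/328.0 = 1.592 kg bCOD·m⁻³·d⁻¹.

L_v ≈ 1.59 kg bCOD/(m³·d)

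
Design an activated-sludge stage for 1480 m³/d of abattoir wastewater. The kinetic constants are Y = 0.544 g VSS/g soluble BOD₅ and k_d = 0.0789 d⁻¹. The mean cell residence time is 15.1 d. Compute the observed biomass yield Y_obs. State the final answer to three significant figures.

Y_obs = Y / (1 + k_d θ_c) = 0.544 / (1 + 0.0789 × 15.1) = 0.544 / 2.191 = 0.2482.

Y_obs ≈ 0.248 g VSS/g soluble BOD₅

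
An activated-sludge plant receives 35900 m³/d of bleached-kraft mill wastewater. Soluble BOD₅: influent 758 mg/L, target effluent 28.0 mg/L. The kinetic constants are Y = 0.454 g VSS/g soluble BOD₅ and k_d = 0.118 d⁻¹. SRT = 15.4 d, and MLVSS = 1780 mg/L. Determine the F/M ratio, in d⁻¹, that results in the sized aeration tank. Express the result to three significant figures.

Rearranging the biomass balance for a CMAS with decay, V = Y·Q·ΔS·θ_c / [X·(1+k_d θ_c)] = 0.454 × 35900 × (758 − 28.0) × 15.4 / [1780 × (1 + 0.118 × 15.4)] = 1.83×10^8 / 5015 = 36539 m³.
Food-to-microorganism ratio F/M = Q S₀ / (V X) = 35900 × 758 / (36539 × 1780) = 0.4184 d⁻¹.

F/M ≈ 0.418 d⁻¹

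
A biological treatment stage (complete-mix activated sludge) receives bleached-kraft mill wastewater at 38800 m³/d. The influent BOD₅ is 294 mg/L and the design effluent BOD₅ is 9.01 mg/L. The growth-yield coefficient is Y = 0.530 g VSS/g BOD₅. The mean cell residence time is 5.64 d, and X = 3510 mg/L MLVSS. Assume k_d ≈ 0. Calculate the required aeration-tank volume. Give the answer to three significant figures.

V·X = Y·Q·ΔS·θ_c gives V = 0.530 × 38800 × (294 − 9.01) × 5.64 / 3510 = 9417 m³.

V ≈ 9420 m³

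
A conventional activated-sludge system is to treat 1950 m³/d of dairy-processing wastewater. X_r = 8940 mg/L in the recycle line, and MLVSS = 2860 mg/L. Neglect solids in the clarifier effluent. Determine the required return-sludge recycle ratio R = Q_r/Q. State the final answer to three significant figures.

R ≈ 0.470

R = Q_r/Q = X/(X_r − X) = 2860 / (8940 − 2860) = 0.4704.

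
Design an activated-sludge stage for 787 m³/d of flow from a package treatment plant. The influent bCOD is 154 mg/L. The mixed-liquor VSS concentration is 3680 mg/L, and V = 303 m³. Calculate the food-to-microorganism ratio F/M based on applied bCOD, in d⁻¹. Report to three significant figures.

F/M = Q·S₀ / (V·X) = 787 × 154 / (303.0 × 3680) = 0.1087 g bCOD·(g VSS·d)⁻¹.

F/M ≈ 0.109 d⁻¹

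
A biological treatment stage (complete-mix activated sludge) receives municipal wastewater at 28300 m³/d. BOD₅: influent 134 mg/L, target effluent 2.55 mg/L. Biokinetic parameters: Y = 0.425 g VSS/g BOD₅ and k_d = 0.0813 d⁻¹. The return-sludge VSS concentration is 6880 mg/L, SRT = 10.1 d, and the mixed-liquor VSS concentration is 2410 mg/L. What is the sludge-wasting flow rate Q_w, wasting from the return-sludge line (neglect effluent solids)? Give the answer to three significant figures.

Q_w ≈ 126 m³/d

From the SRT design equation V = Y Q (S₀−S) θ_c / [X (1 + k_d θ_c)] = 0.425 × 28300 × (134 − 2.55) × 10.1 / [2410 × (1 + 0.0813 × 10.1)] = 1.6×10^7 / 4389 = 3638 m³.
θ_c = V·X/(Q_w·X_r) when wasting from the recycle, so Q_w = V·X/(θ_c·X_r) = 3638 × 2410 / (10.1 × 6880) = 126.2 m³/d.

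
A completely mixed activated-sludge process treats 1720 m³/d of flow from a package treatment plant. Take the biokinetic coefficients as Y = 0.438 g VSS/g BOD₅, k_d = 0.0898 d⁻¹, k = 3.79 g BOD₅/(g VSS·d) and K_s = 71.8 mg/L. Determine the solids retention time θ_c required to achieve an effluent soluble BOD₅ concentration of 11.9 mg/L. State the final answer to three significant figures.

θ_c ≈ 6.84 d

From 1/θ_c = Y·k·S/(K_s + S) − k_d: Y·k·S/(K_s+S) = 0.438 × 3.79 × 11.9 / (71.8 + 11.9) = 0.2360 d⁻¹.
θ_c = 1/(μ − k_d) = 1/(0.2360 − 0.0898) = 1/0.1462 = 6.839 d.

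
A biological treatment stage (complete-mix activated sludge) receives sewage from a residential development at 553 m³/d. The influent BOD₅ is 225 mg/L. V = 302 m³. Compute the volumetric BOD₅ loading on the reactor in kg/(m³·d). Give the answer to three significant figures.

Volumetric loading L_v = Q·S₀ / V = 553 × 225 g/m³ / 302.0 m³ = 412.0 g/(m³·d) = 0.4120 kg BOD₅/(m³·d).

L_v ≈ 0.412 kg BOD₅/(m³·d)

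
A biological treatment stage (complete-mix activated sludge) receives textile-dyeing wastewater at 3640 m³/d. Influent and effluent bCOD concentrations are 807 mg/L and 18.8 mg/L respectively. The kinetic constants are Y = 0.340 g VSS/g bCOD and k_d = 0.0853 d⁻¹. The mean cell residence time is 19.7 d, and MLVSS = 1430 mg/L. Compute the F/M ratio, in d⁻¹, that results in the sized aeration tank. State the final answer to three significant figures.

F/M ≈ 0.410 d⁻¹

From the SRT design equation V = Y Q (S₀−S) θ_c / [X (1 + k_d θ_c)] = 0.340 × 3640 × (807 − 18.8) × 19.7 / [1430 × (1 + 0.0853 × 19.7)] = 1.92×10^7 / 3833 = 5014 m³.
F/M = applied load / biomass = Q·S₀/(V·X) = 3640 × 807 / (5014 × 1430) = 0.4097 d⁻¹.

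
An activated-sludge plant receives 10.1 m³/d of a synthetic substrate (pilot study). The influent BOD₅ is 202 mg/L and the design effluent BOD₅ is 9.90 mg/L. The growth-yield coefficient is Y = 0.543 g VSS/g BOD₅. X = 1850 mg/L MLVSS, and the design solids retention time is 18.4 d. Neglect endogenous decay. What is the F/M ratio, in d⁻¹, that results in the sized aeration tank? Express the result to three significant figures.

F/M ≈ 0.105 d⁻¹

Biomass mass balance (decay neglected): V·X = Y·Q·(S₀ − S)·θ_c, so V = 0.543 × 10.1 × (202 − 9.90) × 18.4 / 1850 = 10.48 m³.
F/M = applied load / biomass = Q·S₀/(V·X) = 10.1 × 202 / (10.48 × 1850) = 0.1052 d⁻¹.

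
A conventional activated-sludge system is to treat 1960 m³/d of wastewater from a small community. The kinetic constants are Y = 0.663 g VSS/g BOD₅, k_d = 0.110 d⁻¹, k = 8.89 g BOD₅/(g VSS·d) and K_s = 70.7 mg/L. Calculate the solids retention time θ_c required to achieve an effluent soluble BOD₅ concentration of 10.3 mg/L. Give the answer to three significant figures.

From 1/θ_c = Y·k·S/(K_s + S) − k_d: Y·k·S/(K_s+S) = 0.663 × 8.89 × 10.3 / (70.7 + 10.3) = 0.7495 d⁻¹.
1/θ_c = 0.7495 − 0.110 = 0.6395 d⁻¹, so θ_c = 1.564 d.

θ_c ≈ 1.56 d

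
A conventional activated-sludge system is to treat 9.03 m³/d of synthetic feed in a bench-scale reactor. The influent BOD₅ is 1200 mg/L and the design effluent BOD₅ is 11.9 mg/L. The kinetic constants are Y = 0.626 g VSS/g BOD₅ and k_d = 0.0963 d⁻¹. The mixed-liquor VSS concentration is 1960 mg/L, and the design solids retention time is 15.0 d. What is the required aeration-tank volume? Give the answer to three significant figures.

V ≈ 21.0 m³

From the SRT design equation V = Y Q (S₀−S) θ_c / [X (1 + k_d θ_c)] = 0.626 × 9.03 × (1200 − 11.9) × 15.0 / [1960 × (1 + 0.0963 × 15.0)] = 1.01×10^5 / 4791 = 21.03 m³.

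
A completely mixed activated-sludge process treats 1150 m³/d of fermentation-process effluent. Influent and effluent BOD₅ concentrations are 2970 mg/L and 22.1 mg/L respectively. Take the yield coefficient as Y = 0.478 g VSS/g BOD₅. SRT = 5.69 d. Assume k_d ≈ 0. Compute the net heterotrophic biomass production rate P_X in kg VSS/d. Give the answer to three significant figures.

Since k_d ≈ 0, Y_obs = Y = 0.478 g VSS/g BOD₅.
Q·(S₀ − S) = 1150 × (2970 − 22.1) × 10⁻³ = 3390 kg/d removed.
P_X = Y_obs · Q(S₀ − S) = 0.4780 × 3390 = 1620 kg VSS/d.

P_X ≈ 1620 kg VSS/d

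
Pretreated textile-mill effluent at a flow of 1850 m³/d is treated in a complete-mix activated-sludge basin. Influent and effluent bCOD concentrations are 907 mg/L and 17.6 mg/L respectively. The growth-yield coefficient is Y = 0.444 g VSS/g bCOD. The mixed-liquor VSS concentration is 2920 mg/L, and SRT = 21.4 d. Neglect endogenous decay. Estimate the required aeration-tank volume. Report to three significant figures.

With k_d = 0 the design equation reduces to V = Y Q (S₀−S) θ_c / X = 0.444 × 1850 × (907 − 17.6) × 21.4 / 2920 = 5354 m³.

V ≈ 5350 m³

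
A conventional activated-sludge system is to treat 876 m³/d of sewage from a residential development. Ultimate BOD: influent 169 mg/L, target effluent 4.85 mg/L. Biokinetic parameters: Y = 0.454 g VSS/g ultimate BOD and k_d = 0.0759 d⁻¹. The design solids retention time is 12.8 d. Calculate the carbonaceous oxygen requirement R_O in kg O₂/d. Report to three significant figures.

R_O ≈ 96.8 kg O₂/d

Correct the yield for decay: Y_obs = Y/(1 + k_d θ_c) = 0.454 / (1 + 0.0759 × 12.8) = 0.454 / 1.972 = 0.2303.
ΔS = 169 − 4.85 = 164.2 mg/L, so the substrate removal rate is 876 × 164.2/1000 = 143.8 kg ultimate BOD/d.
Net sludge production P_X = 0.2303 × 143.8 = 33.11 kg VSS/d.
R_O = Q·ΔS − 1.42 P_X = 143.8 − 47.02 = 96.77 kg O₂/d.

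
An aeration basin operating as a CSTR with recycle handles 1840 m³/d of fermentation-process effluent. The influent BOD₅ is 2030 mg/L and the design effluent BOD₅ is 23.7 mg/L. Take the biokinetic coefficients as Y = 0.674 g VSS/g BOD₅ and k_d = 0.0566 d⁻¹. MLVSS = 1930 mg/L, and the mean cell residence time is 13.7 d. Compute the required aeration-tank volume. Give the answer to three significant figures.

V ≈ 9950 m³

Steady-state biomass mass balance: V·X·(1 + k_d·θ_c) = Y·Q·(S₀ − S)·θ_c, so V = 0.674 × 1840 × (2030 − 23.7) × 13.7 / [1930 × (1 + 0.0566 × 13.7)] = 3.41×10^7 / 3427 = 9948 m³.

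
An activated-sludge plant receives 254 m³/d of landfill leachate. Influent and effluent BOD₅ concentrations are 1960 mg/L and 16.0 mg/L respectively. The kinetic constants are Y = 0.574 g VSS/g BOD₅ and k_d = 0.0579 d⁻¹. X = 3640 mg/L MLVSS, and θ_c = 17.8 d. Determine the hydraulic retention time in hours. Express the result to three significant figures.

From the SRT design equation V = Y Q (S₀−S) θ_c / [X (1 + k_d θ_c)] = 0.574 × 254 × (1960 − 16.0) × 17.8 / [3640 × (1 + 0.0579 × 17.8)] = 5.05×10^6 / 7391 = 682.5 m³.
τ = V/Q = 682.5/254 = 2.687 d, or 64.49 h.

τ ≈ 64.5 h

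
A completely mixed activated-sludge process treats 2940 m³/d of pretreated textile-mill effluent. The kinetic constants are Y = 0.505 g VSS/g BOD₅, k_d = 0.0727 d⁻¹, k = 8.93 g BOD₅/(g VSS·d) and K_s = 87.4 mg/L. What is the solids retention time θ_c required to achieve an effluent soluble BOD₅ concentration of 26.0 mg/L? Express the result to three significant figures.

From 1/θ_c = Y·k·S/(K_s + S) − k_d: Y·k·S/(K_s+S) = 0.505 × 8.93 × 26.0 / (87.4 + 26.0) = 1.034 d⁻¹.
1/θ_c = 1.034 − 0.0727 = 0.9613 d⁻¹, so θ_c = 1.040 d.

θ_c ≈ 1.04 d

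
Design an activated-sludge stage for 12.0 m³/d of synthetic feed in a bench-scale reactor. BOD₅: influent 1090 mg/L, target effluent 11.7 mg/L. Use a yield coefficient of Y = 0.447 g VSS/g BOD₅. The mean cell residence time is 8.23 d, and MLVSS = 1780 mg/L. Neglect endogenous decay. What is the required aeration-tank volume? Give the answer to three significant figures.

V ≈ 26.7 m³

V·X = Y·Q·ΔS·θ_c gives V = 0.447 × 12.0 × (1090 − 11.7) × 8.23 / 1780 = 26.74 m³.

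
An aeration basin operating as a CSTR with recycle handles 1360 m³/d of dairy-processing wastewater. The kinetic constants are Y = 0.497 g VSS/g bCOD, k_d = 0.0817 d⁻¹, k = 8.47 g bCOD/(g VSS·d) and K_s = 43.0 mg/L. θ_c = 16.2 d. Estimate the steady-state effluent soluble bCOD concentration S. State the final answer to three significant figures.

From the Monod/SRT balance for a CMAS, S = K_s·(1+k_d θ_c)/[θ_c·(Y k − k_d) − 1] = 43.0 × (1 + 0.0817 × 16.2) / [16.2 × (0.497 × 8.47 − 0.0817) − 1] = 99.91 / 65.87 = 1.517 mg/L.

S ≈ 1.52 mg/L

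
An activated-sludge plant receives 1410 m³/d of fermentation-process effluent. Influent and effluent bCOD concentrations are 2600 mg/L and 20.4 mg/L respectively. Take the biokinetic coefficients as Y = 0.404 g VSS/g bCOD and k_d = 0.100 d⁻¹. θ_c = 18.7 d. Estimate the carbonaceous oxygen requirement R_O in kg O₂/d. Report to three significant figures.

Y_obs = Y / (1 + k_d θ_c) = 0.404 / (1 + 0.100 × 18.7) = 0.404 / 2.870 = 0.1408.
Q·(S₀ − S) = 1410 × (2600 − 20.4) × 10⁻³ = 3637 kg/d removed.
Biomass synthesised: P_X = Y_obs × 3637 = 512.0 kg VSS/d.
R_O = Q·ΔS − 1.42 P_X = 3637 − 727.0 = 2910 kg O₂/d.

R_O ≈ 2910 kg O₂/d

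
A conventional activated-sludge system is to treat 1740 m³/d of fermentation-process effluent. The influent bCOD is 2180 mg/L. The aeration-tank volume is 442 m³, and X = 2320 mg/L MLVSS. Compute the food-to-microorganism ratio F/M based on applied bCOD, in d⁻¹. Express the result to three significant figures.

F/M = Q·S₀ / (V·X) = 1740 × 2180 / (442.0 × 2320) = 3.699 g bCOD·(g VSS·d)⁻¹.

F/M ≈ 3.70 d⁻¹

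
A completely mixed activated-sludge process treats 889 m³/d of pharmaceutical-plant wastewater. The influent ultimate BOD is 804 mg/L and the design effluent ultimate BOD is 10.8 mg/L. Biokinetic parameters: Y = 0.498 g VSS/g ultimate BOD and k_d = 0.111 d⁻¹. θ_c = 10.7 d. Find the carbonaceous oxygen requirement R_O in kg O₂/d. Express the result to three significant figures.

R_O ≈ 477 kg O₂/d

Correct the yield for decay: Y_obs = Y/(1 + k_d θ_c) = 0.498 / (1 + 0.111 × 10.7) = 0.498 / 2.188 = 0.2276.
Q·(S₀ − S) = 889 × (804 − 10.8) × 10⁻³ = 705.2 kg/d removed.
Biomass synthesised: P_X = Y_obs × 705.2 = 160.5 kg VSS/d.
Carbonaceous O₂ demand = substrate oxidised − cell-mass equivalent = 705.2 − 1.42 × 160.5 = 477.2 kg O₂/d.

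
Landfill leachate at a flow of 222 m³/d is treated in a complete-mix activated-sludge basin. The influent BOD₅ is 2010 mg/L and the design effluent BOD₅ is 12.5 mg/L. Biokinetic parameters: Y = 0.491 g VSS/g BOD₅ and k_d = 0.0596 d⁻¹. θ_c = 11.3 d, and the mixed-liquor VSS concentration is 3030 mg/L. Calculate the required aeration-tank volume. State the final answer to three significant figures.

From the SRT design equation V = Y Q (S₀−S) θ_c / [X (1 + k_d θ_c)] = 0.491 × 222 × (2010 − 12.5) × 11.3 / [3030 × (1 + 0.0596 × 11.3)] = 2.46×10^6 / 5071 = 485.2 m³.

V ≈ 485 m³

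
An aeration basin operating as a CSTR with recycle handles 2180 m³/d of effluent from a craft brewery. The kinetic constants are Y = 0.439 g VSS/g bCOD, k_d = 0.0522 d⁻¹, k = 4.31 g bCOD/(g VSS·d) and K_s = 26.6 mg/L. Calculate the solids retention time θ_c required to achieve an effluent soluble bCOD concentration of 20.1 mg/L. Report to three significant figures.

θ_c ≈ 1.31 d

Specific growth rate at S = 20.1 mg/L: μ = YkS/(K_s+S) = 0.439·4.31·20.1/(26.6+20.1) = 0.8144 d⁻¹.
1/θ_c = 0.8144 − 0.0522 = 0.7622 d⁻¹, so θ_c = 1.312 d.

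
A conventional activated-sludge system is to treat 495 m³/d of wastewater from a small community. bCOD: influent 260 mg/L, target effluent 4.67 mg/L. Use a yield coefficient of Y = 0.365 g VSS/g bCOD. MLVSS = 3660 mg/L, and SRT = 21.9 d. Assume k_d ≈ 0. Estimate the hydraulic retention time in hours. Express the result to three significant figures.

V·X = Y·Q·ΔS·θ_c gives V = 0.365 × 495 × (260 − 4.67) × 21.9 / 3660 = 276.0 m³.
HRT = V/Q = 276.0 m³ / 495 m³·d⁻¹ = 0.5576 d × 24 = 13.38 h.

τ ≈ 13.4 h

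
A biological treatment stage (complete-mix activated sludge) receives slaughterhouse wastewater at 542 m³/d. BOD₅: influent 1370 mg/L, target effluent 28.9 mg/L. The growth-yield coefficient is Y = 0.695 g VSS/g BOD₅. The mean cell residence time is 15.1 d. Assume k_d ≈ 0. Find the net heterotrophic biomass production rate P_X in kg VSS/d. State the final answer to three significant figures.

P_X ≈ 505 kg VSS/d

Since k_d ≈ 0, Y_obs = Y = 0.695 g VSS/g BOD₅.
Mass of BOD₅ removed per day: Q(S₀ − S) = 542 × 1341 g/m³ = 726.9 kg/d.
P_X = Y_obs · Q(S₀ − S) = 0.6950 × 726.9 = 505.2 kg VSS/d.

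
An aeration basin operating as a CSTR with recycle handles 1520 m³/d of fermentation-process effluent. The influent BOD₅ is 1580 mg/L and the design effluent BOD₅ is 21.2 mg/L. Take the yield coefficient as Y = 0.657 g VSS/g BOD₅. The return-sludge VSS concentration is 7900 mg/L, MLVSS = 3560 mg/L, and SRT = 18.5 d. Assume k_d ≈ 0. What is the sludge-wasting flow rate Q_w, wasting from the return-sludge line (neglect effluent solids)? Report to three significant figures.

V·X = Y·Q·ΔS·θ_c gives V = 0.657 × 1520 × (1580 − 21.2) × 18.5 / 3560 = 8089 m³.
Q_w = (V·X)/(θ_c X_r) = 8089 × 3560 / (18.5 × 7900) = 197.0 m³/d.

Q_w ≈ 197 m³/d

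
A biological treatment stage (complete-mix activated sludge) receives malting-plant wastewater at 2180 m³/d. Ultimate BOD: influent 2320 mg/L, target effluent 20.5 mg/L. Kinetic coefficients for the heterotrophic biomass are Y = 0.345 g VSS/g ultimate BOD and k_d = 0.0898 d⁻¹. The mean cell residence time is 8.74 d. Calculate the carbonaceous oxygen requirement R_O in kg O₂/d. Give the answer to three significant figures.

R_O ≈ 3640 kg O₂/d

Correct the yield for decay: Y_obs = Y/(1 + k_d θ_c) = 0.345 / (1 + 0.0898 × 8.74) = 0.345 / 1.785 = 0.1933.
ΔS = 2320 − 20.5 = 2300 mg/L, so the substrate removal rate is 2180 × 2300/1000 = 5013 kg ultimate BOD/d.
Biomass synthesised: P_X = Y_obs × 5013 = 969.0 kg VSS/d.
Carbonaceous O₂ demand = substrate oxidised − cell-mass equivalent = 5013 − 1.42 × 969.0 = 3637 kg O₂/d.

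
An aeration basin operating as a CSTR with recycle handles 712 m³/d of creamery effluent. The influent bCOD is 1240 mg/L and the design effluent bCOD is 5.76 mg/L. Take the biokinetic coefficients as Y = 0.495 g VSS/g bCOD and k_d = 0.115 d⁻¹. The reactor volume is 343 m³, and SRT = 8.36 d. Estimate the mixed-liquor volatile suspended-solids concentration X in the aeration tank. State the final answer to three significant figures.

X ≈ 5410 mg/L

Solving the biomass balance for X: X = Y Q (S₀−S) θ_c / [V (1+k_d θ_c)] = 0.495 × 712 × (1240 − 5.76) × 8.36 / [343 × (1 + 0.115 × 8.36)] = 5405 mg/L.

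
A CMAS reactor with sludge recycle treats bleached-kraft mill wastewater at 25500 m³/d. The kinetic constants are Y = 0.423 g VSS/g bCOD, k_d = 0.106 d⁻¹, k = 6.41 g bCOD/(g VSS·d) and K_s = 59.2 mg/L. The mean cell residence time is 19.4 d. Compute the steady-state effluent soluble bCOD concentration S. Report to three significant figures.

From the Monod/SRT balance for a CMAS, S = K_s·(1+k_d θ_c)/[θ_c·(Y k − k_d) − 1] = 59.2 × (1 + 0.106 × 19.4) / [19.4 × (0.423 × 6.41 − 0.106) − 1] = 180.9 / 49.55 = 3.652 mg/L.

S ≈ 3.65 mg/L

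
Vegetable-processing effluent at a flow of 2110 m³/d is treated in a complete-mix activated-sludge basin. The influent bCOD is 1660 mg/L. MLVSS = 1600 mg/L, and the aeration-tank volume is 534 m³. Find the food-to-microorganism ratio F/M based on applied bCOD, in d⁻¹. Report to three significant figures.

F/M = Q·S₀ / (V·X) = 2110 × 1660 / (534.0 × 1600) = 4.099 g bCOD·(g VSS·d)⁻¹.

F/M ≈ 4.10 d⁻¹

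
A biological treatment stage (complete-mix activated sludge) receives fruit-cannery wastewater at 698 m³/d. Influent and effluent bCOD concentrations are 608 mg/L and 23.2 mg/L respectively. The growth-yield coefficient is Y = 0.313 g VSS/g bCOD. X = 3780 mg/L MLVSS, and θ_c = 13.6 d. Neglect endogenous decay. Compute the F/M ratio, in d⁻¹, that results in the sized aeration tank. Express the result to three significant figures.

With k_d = 0 the design equation reduces to V = Y Q (S₀−S) θ_c / X = 0.313 × 698 × (608 − 23.2) × 13.6 / 3780 = 459.7 m³.
Food-to-microorganism ratio F/M = Q S₀ / (V X) = 698 × 608 / (459.7 × 3780) = 0.2442 d⁻¹.

F/M ≈ 0.244 d⁻¹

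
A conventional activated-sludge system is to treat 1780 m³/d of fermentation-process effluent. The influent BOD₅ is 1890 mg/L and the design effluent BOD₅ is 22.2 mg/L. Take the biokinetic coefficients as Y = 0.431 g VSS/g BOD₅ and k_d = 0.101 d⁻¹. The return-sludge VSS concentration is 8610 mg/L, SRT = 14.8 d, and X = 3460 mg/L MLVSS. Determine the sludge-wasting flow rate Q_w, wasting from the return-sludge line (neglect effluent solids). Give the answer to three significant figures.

Q_w ≈ 66.7 m³/d

Rearranging the biomass balance for a CMAS with decay, V = Y·Q·ΔS·θ_c / [X·(1+k_d θ_c)] = 0.431 × 1780 × (1890 − 22.2) × 14.8 / [3460 × (1 + 0.101 × 14.8)] = 2.12×10^7 / 8632 = 2457 m³.
Q_w = (V·X)/(θ_c X_r) = 2457 × 3460 / (14.8 × 8610) = 66.71 m³/d.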